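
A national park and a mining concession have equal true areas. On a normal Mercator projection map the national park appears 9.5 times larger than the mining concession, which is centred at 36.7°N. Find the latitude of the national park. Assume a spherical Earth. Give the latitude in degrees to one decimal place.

Mercator areal scale is sec²φ, so apparent-area ratio = sec²φ₁ / sec²φ₂ = cos²φ₂ / cos²φ₁.
cos²φ₂ / cos²φ₁ = 9.5  ⇒  cos φ₁ = cos 36.7° / √9.5 = 0.8018/3.082 = 0.2601.
φ₁ = arccos(0.2601) ≈ 74.9°.

74.9°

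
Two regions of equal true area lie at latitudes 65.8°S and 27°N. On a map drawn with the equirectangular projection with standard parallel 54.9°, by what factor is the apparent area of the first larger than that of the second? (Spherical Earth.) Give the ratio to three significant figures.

2.17

The equidistant cylindrical projection with φ₀ = 54.9° has h = 1 (meridians true) and k = cos φ₀ / cos φ along parallels.
Areal scale at 65.8°: h·k = 1.000 × 1.403 = 1.403.
Areal scale at 27°: h·k = 1.000 × 0.6453 = 0.6453.
Ratio = 1.403/0.6453 ≈ 2.17.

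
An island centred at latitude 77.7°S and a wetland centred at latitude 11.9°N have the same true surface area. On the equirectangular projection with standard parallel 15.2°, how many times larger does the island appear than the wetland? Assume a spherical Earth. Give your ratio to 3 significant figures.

4.59

The equidistant cylindrical projection with φ₀ = 15.2° has h = 1 (meridians true) and k = cos φ₀ / cos φ along parallels.
Areal scale at 77.7°: h·k = 1.000 × 4.530 = 4.530.
Areal scale at 11.9°: h·k = 1.000 × 0.9862 = 0.9862.
Ratio = 4.530/0.9862 ≈ 4.59.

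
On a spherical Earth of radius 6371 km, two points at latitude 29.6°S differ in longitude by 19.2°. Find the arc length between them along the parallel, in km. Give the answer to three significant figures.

1860 km

Arc length along a parallel = R cos φ · Δλ (with Δλ in radians).
= 6371 × cos 29.6° × (19.2° × π/180) = 6371 × 0.8695 × 0.3351 ≈ 1860 km.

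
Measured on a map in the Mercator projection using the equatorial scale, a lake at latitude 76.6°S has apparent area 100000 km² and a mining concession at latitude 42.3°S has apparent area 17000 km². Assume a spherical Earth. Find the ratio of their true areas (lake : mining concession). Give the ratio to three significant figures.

Mercator's areal exaggeration is sec²φ; hence true area = (apparent area) · cos²φ.
True area of lake: 100000 × cos²(76.6°) = 100000 × 0.05371 = 5371 km².
True area of mining concession: 17000 × cos²(42.3°) = 17000 × 0.5471 = 9300 km².
Ratio = 5371 / 9300 ≈ 0.578.

0.578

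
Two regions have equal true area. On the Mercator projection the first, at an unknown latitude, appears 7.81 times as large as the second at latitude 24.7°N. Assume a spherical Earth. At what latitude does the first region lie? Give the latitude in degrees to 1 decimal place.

Mercator areal scale is sec²φ, so apparent-area ratio = sec²φ₁ / sec²φ₂ = cos²φ₂ / cos²φ₁.
cos²φ₂ / cos²φ₁ = 7.81  ⇒  cos φ₁ = cos 24.7° / √7.81 = 0.9085/2.795 = 0.3251.
φ₁ = arccos(0.3251) ≈ 71.0°.

71.0°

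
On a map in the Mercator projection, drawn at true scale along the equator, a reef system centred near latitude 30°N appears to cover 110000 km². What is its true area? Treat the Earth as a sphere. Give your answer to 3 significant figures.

For Mercator, h = k = sec φ (a conformal cylindrical projection has a single point scale, 1/cos φ).
Areal scale = k² = sec²φ = 1/cos²(30°) = 1/0.8660² = 1.333.
True area = apparent / (areal scale) = 110000 / 1.333 ≈ 82500 km².

82500 km²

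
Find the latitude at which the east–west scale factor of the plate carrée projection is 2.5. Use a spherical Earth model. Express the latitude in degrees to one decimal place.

66.4°

Plate carrée: h = 1, k = sec φ along parallels.
sec φ = 2.5  ⇒  cos φ = 0.4000  ⇒  φ ≈ 66.4°.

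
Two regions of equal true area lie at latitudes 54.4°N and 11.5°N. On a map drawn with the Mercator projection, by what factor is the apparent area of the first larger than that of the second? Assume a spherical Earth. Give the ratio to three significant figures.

Mercator is conformal with k = sec φ, so areal scale = k² = sec²φ.
At 54.4°: sec²(54.4°) = 1/0.5821² = 2.951.
At 11.5°: sec²(11.5°) = 1/0.9799² = 1.041.
Ratio = 2.951/1.041 = cos²(11.5°)/cos²(54.4°) ≈ 2.83.

2.83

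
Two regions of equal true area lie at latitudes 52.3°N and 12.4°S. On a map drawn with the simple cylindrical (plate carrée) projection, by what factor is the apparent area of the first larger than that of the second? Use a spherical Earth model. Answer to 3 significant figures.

1.60

In the plate carrée (x = Rλ, y = Rφ), meridians are true-scale (h = 1) and parallels are stretched by k = sec φ.
Areal scale at 52.3°: h·k = 1.000 × 1.635 = 1.635.
Areal scale at 12.4°: h·k = 1.000 × 1.024 = 1.024.
Ratio = 1.635/1.024 ≈ 1.60.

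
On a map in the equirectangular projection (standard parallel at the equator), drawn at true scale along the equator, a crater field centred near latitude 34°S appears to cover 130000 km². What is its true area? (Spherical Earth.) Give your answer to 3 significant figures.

108000 km²

Plate carrée maps x = Rλ, y = Rφ. The meridian scale is h = 1 and the parallel scale is k = 1/cos φ = sec φ.
Areal scale = h·k = 1 × sec φ; at 34°, h = 1.000, k = 1.206, so h·k = 1.206.
True area = apparent / (areal scale) = 130000 / 1.206 ≈ 108000 km².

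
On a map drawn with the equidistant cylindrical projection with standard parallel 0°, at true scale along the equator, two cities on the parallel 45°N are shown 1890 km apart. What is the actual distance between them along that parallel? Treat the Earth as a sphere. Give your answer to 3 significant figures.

In the plate carrée (x = Rλ, y = Rφ), meridians are true-scale (h = 1) and parallels are stretched by k = sec φ.
Along the parallel at 45°, map distances are exaggerated by k = sec 45° = 1.414.
True distance = 1890 / 1.414 = 1890 × cos 45° ≈ 1340 km.

1340 km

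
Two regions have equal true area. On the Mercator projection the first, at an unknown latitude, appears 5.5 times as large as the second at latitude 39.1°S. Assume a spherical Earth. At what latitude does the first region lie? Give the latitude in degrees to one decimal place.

Mercator areal scale is sec²φ, so apparent-area ratio = sec²φ₁ / sec²φ₂ = cos²φ₂ / cos²φ₁.
cos²φ₂ / cos²φ₁ = 5.5  ⇒  cos φ₁ = cos 39.1° / √5.5 = 0.7760/2.345 = 0.3309.
φ₁ = arccos(0.3309) ≈ 70.7°.

70.7°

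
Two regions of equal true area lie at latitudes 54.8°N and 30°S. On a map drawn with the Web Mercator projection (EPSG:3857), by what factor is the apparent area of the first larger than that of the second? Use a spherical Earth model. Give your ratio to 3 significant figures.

2.26

Mercator is conformal with k = sec φ, so areal scale = k² = sec²φ.
At 54.8°: sec²(54.8°) = 1/0.5764² = 3.010.
At 30°: sec²(30°) = 1/0.8660² = 1.333.
Ratio = 3.010/1.333 = cos²(30°)/cos²(54.8°) ≈ 2.26.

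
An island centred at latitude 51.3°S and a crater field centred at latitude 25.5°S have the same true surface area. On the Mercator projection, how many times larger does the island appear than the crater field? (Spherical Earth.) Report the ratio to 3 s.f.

2.08

Mercator is conformal with k = sec φ, so areal scale = k² = sec²φ.
At 51.3°: sec²(51.3°) = 1/0.6252² = 2.558.
At 25.5°: sec²(25.5°) = 1/0.9026² = 1.228.
Ratio = 2.558/1.228 = cos²(25.5°)/cos²(51.3°) ≈ 2.08.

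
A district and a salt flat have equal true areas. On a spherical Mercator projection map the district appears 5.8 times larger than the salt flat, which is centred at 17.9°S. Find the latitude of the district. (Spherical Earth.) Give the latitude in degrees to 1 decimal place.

66.7°

Mercator areal scale is sec²φ, so apparent-area ratio = sec²φ₁ / sec²φ₂ = cos²φ₂ / cos²φ₁.
cos²φ₂ / cos²φ₁ = 5.8  ⇒  cos φ₁ = cos 17.9° / √5.8 = 0.9516/2.408 = 0.3951.
φ₁ = arccos(0.3951) ≈ 66.7°.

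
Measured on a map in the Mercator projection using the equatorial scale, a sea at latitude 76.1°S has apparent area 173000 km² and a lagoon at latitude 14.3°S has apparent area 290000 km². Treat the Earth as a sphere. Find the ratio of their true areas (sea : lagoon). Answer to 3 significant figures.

0.0367

Mercator's areal exaggeration is sec²φ; hence true area = (apparent area) · cos²φ.
True area of sea: 173000 × cos²(76.1°) = 173000 × 0.05771 = 9984 km².
True area of lagoon: 290000 × cos²(14.3°) = 290000 × 0.9390 = 272300 km².
Ratio = 9984 / 272300 ≈ 0.0367.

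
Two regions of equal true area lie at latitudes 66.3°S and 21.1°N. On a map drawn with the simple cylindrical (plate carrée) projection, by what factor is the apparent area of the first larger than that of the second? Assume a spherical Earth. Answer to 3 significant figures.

2.32

For the equirectangular projection with φ₀ = 0 (plate carrée), h = 1 along meridians and k = sec φ along parallels.
Areal scale at 66.3°: h·k = 1.000 × 2.488 = 2.488.
Areal scale at 21.1°: h·k = 1.000 × 1.072 = 1.072.
Ratio = 2.488/1.072 ≈ 2.32.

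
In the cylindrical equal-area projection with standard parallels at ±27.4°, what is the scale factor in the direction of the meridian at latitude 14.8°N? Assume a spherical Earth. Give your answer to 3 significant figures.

1.09

Cylindrical equal-area (φ₀ = 27.4°): h = cos φ / cos 27.4° along meridians, k = cos 27.4° / cos φ along parallels; h·k = 1.
h = cos 14.8° / cos 27.4° = 0.9668/0.8878 = 1.089.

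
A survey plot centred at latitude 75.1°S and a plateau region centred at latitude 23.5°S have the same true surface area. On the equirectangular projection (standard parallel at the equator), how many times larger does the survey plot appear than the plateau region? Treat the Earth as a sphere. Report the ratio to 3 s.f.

3.57

In the plate carrée (x = Rλ, y = Rφ), meridians are true-scale (h = 1) and parallels are stretched by k = sec φ.
Areal scale at 75.1°: h·k = 1.000 × 3.889 = 3.889.
Areal scale at 23.5°: h·k = 1.000 × 1.090 = 1.090.
Ratio = 3.889/1.090 ≈ 3.57.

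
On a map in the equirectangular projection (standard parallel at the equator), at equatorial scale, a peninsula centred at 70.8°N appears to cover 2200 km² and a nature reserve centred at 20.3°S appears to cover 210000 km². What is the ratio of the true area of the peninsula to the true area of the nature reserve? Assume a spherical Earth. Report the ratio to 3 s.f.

0.00367

On the plate carrée, areal scale = h·k = 1 × sec φ, so true area = apparent × cos φ.
True area of peninsula: 2200 × cos(70.8°) = 2200 × 0.3289 = 723.5 km².
True area of nature reserve: 210000 × cos(20.3°) = 210000 × 0.9379 = 197000 km².
Ratio = 723.5 / 197000 ≈ 0.00367.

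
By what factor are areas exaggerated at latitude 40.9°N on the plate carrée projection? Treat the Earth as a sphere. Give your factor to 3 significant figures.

1.32

In the plate carrée (x = Rλ, y = Rφ), meridians are true-scale (h = 1) and parallels are stretched by k = sec φ.
Areal scale = h·k = 1 × sec φ; at 40.9°, h = 1.000, k = 1.323, so h·k = 1.323.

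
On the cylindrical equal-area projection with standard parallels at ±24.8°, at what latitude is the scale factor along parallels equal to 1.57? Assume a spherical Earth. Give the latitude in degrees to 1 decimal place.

54.7°

A cylindrical equal-area projection with standard parallel φ₀ has meridian scale h = cos φ / cos φ₀ and parallel scale k = cos φ₀ / cos φ (so areas are preserved, h·k = 1).
k = cos φ₀ / cos φ = 1.57  ⇒  cos φ = cos 24.8° / 1.57 = 0.5782.
φ = arccos(0.5782) ≈ 54.7°.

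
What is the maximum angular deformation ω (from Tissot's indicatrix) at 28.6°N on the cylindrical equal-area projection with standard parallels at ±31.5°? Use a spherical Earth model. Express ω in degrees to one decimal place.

Cylindrical equal-area (φ₀ = 31.5°): h = cos φ / cos 31.5° along meridians, k = cos 31.5° / cos φ along parallels; h·k = 1.
At 28.6°: h = 1.030, k = 0.9711; principal scales a = 1.030, b = 0.9711.
sin(ω/2) = (a − b)/(a + b) = 0.05859/2.001 = 0.02928, so ω = 2 arcsin(0.02928) ≈ 3.4°.

3.4°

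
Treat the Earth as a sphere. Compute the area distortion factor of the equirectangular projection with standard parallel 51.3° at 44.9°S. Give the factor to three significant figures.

The equidistant cylindrical projection with φ₀ = 51.3° has h = 1 (meridians true) and k = cos φ₀ / cos φ along parallels.
Areal scale = h·k = 1 × cos φ₀ / cos φ; at 44.9°, h = 1.000, k = 0.8827, so h·k = 0.8827.

0.883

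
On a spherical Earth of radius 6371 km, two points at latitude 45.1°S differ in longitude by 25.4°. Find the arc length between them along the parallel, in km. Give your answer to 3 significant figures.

Arc length along a parallel = R cos φ · Δλ (with Δλ in radians).
= 6371 × cos 45.1° × (25.4° × π/180) = 6371 × 0.7059 × 0.4433 ≈ 1990 km.

1990 km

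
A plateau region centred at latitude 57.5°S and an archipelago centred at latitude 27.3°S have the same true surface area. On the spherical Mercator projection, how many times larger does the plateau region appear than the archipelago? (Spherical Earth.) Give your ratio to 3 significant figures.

On Mercator, area is exaggerated by sec²φ = 1/cos²φ.
At 57.5°: sec²(57.5°) = 1/0.5373² = 3.464.
At 27.3°: sec²(27.3°) = 1/0.8886² = 1.266.
Ratio = 3.464/1.266 = cos²(27.3°)/cos²(57.5°) ≈ 2.74.

2.74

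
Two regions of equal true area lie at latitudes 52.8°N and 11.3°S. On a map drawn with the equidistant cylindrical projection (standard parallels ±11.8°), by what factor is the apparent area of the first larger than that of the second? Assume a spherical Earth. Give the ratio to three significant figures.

1.62

The equidistant cylindrical projection with φ₀ = 11.8° has h = 1 (meridians true) and k = cos φ₀ / cos φ along parallels.
Areal scale at 52.8°: h·k = 1.000 × 1.619 = 1.619.
Areal scale at 11.3°: h·k = 1.000 × 0.9982 = 0.9982.
Ratio = 1.619/0.9982 ≈ 1.62.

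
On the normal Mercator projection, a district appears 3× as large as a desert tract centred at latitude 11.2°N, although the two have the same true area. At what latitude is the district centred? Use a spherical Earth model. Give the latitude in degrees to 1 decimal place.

On Mercator, (apparent₁)/(apparent₂) = sec²φ₁ / sec²φ₂ when true areas are equal.
cos²φ₂ / cos²φ₁ = 3  ⇒  cos φ₁ = cos 11.2° / √3 = 0.9810/1.732 = 0.5664.
φ₁ = arccos(0.5664) ≈ 55.5°.

55.5°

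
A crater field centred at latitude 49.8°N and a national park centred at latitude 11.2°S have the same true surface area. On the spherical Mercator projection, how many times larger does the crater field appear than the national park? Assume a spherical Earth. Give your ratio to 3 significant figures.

2.31

Mercator is conformal with k = sec φ, so areal scale = k² = sec²φ.
At 49.8°: sec²(49.8°) = 1/0.6455² = 2.400.
At 11.2°: sec²(11.2°) = 1/0.9810² = 1.039.
Ratio = 2.400/1.039 = cos²(11.2°)/cos²(49.8°) ≈ 2.31.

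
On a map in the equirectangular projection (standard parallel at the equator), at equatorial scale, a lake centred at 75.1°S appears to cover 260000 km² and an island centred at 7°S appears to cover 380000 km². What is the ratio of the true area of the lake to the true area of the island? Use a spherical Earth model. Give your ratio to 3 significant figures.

Plate carrée has h = 1 and k = sec φ, giving areal scale sec φ; true area = (apparent area) · cos φ.
True area of lake: 260000 × cos(75.1°) = 260000 × 0.2571 = 66850 km².
True area of island: 380000 × cos(7°) = 380000 × 0.9925 = 377200 km².
Ratio = 66850 / 377200 ≈ 0.177.

0.177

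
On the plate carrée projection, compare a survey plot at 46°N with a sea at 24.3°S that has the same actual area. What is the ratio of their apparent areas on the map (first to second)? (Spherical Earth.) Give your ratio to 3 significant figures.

In the plate carrée (x = Rλ, y = Rφ), meridians are true-scale (h = 1) and parallels are stretched by k = sec φ.
Areal scale at 46°: h·k = 1.000 × 1.440 = 1.440.
Areal scale at 24.3°: h·k = 1.000 × 1.097 = 1.097.
Ratio = 1.440/1.097 ≈ 1.31.

1.31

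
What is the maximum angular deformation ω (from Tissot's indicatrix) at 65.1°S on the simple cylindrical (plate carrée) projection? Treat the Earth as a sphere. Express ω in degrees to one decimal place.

48.1°

In the plate carrée (x = Rλ, y = Rφ), meridians are true-scale (h = 1) and parallels are stretched by k = sec φ.
At 65.1°: h = 1.000, k = 2.375; principal scales a = 2.375, b = 1.000.
sin(ω/2) = (a − b)/(a + b) = 1.375/3.375 = 0.4074, so ω = 2 arcsin(0.4074) ≈ 48.1°.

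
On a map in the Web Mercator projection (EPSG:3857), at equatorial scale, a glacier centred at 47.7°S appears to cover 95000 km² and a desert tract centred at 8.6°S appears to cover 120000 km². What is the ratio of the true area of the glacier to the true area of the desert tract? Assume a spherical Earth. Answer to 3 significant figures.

Since Mercator area scale is 1/cos²φ, the true area equals the apparent area multiplied by cos²φ.
True area of glacier: 95000 × cos²(47.7°) = 95000 × 0.4529 = 43030 km².
True area of desert tract: 120000 × cos²(8.6°) = 120000 × 0.9776 = 117300 km².
Ratio = 43030 / 117300 ≈ 0.367.

0.367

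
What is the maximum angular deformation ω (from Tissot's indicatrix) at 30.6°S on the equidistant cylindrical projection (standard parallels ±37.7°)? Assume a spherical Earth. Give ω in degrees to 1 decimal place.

In the equirectangular projection with standard parallel φ₀ = 37.7° (x = Rλ cos φ₀, y = Rφ), meridians are true-scale (h = 1) and the parallel scale is k = cos φ₀ / cos φ.
At 30.6°: h = 1.000, k = 0.9192; principal scales a = 1.000, b = 0.9192.
sin(ω/2) = (a − b)/(a + b) = 0.08077/1.919 = 0.04208, so ω = 2 arcsin(0.04208) ≈ 4.8°.

4.8°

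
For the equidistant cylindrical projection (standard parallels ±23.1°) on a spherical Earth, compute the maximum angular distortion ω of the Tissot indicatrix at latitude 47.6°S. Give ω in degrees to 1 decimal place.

17.7°

In the equirectangular projection with standard parallel φ₀ = 23.1° (x = Rλ cos φ₀, y = Rφ), meridians are true-scale (h = 1) and the parallel scale is k = cos φ₀ / cos φ.
At 47.6°: h = 1.000, k = 1.364; principal scales a = 1.364, b = 1.000.
sin(ω/2) = (a − b)/(a + b) = 0.3641/2.364 = 0.1540, so ω = 2 arcsin(0.1540) ≈ 17.7°.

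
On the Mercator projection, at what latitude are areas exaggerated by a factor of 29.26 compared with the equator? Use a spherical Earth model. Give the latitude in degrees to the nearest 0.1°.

Mercator areal scale is sec²φ.
sec²φ = 29.26  ⇒  cos²φ = 0.03418  ⇒  cos φ = 0.1849.
φ = arccos(0.1849) ≈ 79.3°.

79.3°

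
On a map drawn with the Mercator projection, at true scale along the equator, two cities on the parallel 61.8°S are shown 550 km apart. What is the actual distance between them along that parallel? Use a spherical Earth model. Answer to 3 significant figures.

260 km

The Mercator projection is conformal; its linear scale factor is the same in every direction and equals sec φ = 1/cos φ.
Along the parallel at 61.8°, map distances are exaggerated by k = sec 61.8° = 2.116.
True distance = 550 / 2.116 = 550 × cos 61.8° ≈ 260 km.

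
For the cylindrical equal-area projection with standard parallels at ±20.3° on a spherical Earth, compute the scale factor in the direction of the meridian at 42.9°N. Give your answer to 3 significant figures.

0.781

A cylindrical equal-area projection with standard parallel φ₀ has meridian scale h = cos φ / cos φ₀ and parallel scale k = cos φ₀ / cos φ (so areas are preserved, h·k = 1).
h = cos 42.9° / cos 20.3° = 0.7325/0.9379 = 0.7811.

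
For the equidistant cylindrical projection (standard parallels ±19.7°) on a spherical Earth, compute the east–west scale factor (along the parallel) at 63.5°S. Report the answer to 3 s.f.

With standard parallel φ₀ = 19.7°, the equirectangular projection gives x = Rλ cos φ₀, y = Rφ, so h = 1 and k = cos 19.7° / cos φ.
k = cos 19.7° / cos 63.5° = 0.9415/0.4462 = 2.110.

2.11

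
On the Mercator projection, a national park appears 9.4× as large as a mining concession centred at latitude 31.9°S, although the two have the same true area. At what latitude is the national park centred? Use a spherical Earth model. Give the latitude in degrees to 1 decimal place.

For equal true areas on Mercator, apparent areas scale as sec²φ, so the ratio is cos²φ₂ / cos²φ₁.
cos²φ₂ / cos²φ₁ = 9.4  ⇒  cos φ₁ = cos 31.9° / √9.4 = 0.8490/3.066 = 0.2769.
φ₁ = arccos(0.2769) ≈ 73.9°.

73.9°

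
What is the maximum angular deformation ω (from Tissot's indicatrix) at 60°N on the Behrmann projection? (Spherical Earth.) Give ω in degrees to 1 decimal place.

60.0°

The Behrmann projection is cylindrical equal-area with φ₀ = 30°. Cylindrical equal-area (φ₀ = 30°): h = cos φ / cos 30° along meridians, k = cos 30° / cos φ along parallels; h·k = 1.
At 60°: h = 0.5774, k = 1.732; principal scales a = 1.732, b = 0.5774.
sin(ω/2) = (a − b)/(a + b) = 1.155/2.309 = 0.5000, so ω = 2 arcsin(0.5000) ≈ 60.0°.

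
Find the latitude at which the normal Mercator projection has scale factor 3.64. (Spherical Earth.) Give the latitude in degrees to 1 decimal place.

Mercator scale is k = sec φ = 1/cos φ.
1/cos φ = 3.64  ⇒  cos φ = 0.2747  ⇒  φ = arccos(0.2747) ≈ 74.1°.

74.1°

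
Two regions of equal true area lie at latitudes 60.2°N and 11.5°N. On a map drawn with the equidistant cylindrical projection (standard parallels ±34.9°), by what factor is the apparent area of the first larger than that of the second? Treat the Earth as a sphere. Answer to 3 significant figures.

With standard parallel φ₀ = 34.9°, the equirectangular projection gives x = Rλ cos φ₀, y = Rφ, so h = 1 and k = cos 34.9° / cos φ.
Areal scale at 60.2°: h·k = 1.000 × 1.650 = 1.650.
Areal scale at 11.5°: h·k = 1.000 × 0.8370 = 0.8370.
Ratio = 1.650/0.8370 ≈ 1.97.

1.97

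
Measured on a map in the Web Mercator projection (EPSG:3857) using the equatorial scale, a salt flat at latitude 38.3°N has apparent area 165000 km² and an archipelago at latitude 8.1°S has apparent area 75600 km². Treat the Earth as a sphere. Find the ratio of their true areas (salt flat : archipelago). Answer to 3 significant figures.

On Mercator the areal scale is sec²φ, so true area = apparent × cos²φ.
True area of salt flat: 165000 × cos²(38.3°) = 165000 × 0.6159 = 101600 km².
True area of archipelago: 75600 × cos²(8.1°) = 75600 × 0.9801 = 74100 km².
Ratio = 101600 / 74100 ≈ 1.37.

1.37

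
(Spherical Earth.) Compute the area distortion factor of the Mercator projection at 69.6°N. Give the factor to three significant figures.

8.23

Mercator is conformal, so the point scale is isotropic: h = k = sec φ = 1/cos φ.
Areal scale = k² = sec²φ = 1/cos²(69.6°) = 1/0.3486² = 8.230.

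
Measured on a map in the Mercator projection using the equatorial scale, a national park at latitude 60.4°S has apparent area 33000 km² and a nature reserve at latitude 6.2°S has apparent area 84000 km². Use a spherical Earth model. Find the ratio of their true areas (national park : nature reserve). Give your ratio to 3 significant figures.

On Mercator the areal scale is sec²φ, so true area = apparent × cos²φ.
True area of national park: 33000 × cos²(60.4°) = 33000 × 0.2440 = 8051 km².
True area of nature reserve: 84000 × cos²(6.2°) = 84000 × 0.9883 = 83020 km².
Ratio = 8051 / 83020 ≈ 0.0970.

0.0970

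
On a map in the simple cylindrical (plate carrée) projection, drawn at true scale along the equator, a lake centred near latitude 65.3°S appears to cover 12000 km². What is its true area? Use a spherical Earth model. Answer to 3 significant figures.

For the equirectangular projection with φ₀ = 0 (plate carrée), h = 1 along meridians and k = sec φ along parallels.
Areal scale = h·k = 1 × sec φ; at 65.3°, h = 1.000, k = 2.393, so h·k = 2.393.
True area = apparent / (areal scale) = 12000 / 2.393 ≈ 5010 km².

5010 km²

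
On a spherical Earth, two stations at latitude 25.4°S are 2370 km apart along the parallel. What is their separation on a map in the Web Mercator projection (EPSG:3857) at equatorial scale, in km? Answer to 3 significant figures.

The Mercator projection is conformal; its linear scale factor is the same in every direction and equals sec φ = 1/cos φ.
Along the parallel, k = sec 25.4° = 1/0.9033 = 1.107.
Map distance = 2370 × 1.107 ≈ 2620 km.

2620 km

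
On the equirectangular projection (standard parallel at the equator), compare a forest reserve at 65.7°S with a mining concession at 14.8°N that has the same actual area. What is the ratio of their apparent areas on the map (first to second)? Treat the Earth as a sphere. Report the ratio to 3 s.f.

In the plate carrée (x = Rλ, y = Rφ), meridians are true-scale (h = 1) and parallels are stretched by k = sec φ.
Areal scale at 65.7°: h·k = 1.000 × 2.430 = 2.430.
Areal scale at 14.8°: h·k = 1.000 × 1.034 = 1.034.
Ratio = 2.430/1.034 ≈ 2.35.

2.35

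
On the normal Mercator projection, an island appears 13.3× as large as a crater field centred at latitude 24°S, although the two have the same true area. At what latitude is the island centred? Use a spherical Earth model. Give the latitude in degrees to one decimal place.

For equal true areas on Mercator, apparent areas scale as sec²φ, so the ratio is cos²φ₂ / cos²φ₁.
cos²φ₂ / cos²φ₁ = 13.3  ⇒  cos φ₁ = cos 24° / √13.3 = 0.9135/3.647 = 0.2505.
φ₁ = arccos(0.2505) ≈ 75.5°.

75.5°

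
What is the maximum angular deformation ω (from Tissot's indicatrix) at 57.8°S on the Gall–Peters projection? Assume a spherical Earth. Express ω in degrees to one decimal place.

32.0°

Gall–Peters is a cylindrical equal-area projection with standard parallels at ±45°. Cylindrical equal-area (φ₀ = 45°): h = cos φ / cos 45° along meridians, k = cos 45° / cos φ along parallels; h·k = 1.
At 57.8°: h = 0.7536, k = 1.327; principal scales a = 1.327, b = 0.7536.
sin(ω/2) = (a − b)/(a + b) = 0.5734/2.081 = 0.2756, so ω = 2 arcsin(0.2756) ≈ 32.0°.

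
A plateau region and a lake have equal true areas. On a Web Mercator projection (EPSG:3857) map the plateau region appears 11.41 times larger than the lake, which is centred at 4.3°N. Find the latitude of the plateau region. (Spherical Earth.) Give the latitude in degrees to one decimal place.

72.8°

On Mercator, (apparent₁)/(apparent₂) = sec²φ₁ / sec²φ₂ when true areas are equal.
cos²φ₂ / cos²φ₁ = 11.41  ⇒  cos φ₁ = cos 4.3° / √11.41 = 0.9972/3.378 = 0.2952.
φ₁ = arccos(0.2952) ≈ 72.8°.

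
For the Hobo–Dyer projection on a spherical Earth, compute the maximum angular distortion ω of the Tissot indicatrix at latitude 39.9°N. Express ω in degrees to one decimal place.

3.8°

Hobo–Dyer is a cylindrical equal-area projection with standard parallels at ±37.5°. For cylindrical equal-area with standard parallel φ₀, h = cos φ / cos φ₀ and k = cos φ₀ / cos φ, so h·k = 1.
At 39.9°: h = 0.9670, k = 1.034; principal scales a = 1.034, b = 0.9670.
sin(ω/2) = (a − b)/(a + b) = 0.06715/2.001 = 0.03355, so ω = 2 arcsin(0.03355) ≈ 3.8°.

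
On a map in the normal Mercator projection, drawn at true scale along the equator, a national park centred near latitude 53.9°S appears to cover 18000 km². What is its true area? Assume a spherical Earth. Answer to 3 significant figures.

6250 km²

Mercator is conformal, so the point scale is isotropic: h = k = sec φ = 1/cos φ.
Areal scale = k² = sec²φ = 1/cos²(53.9°) = 1/0.5892² = 2.881.
True area = apparent / (areal scale) = 18000 / 2.881 ≈ 6250 km².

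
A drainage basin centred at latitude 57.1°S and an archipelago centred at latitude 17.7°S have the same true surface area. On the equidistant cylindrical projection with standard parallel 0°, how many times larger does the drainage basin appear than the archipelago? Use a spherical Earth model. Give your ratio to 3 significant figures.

1.75

For the equirectangular projection with φ₀ = 0 (plate carrée), h = 1 along meridians and k = sec φ along parallels.
Areal scale at 57.1°: h·k = 1.000 × 1.841 = 1.841.
Areal scale at 17.7°: h·k = 1.000 × 1.050 = 1.050.
Ratio = 1.841/1.050 ≈ 1.75.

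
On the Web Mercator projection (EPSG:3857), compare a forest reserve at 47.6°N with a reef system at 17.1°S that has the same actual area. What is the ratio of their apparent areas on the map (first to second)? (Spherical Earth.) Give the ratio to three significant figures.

2.01

Mercator is conformal with k = sec φ, so areal scale = k² = sec²φ.
At 47.6°: sec²(47.6°) = 1/0.6743² = 2.199.
At 17.1°: sec²(17.1°) = 1/0.9558² = 1.095.
Ratio = 2.199/1.095 = cos²(17.1°)/cos²(47.6°) ≈ 2.01.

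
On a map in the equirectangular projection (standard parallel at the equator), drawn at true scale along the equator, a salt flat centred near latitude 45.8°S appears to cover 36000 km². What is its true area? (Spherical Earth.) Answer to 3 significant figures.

25100 km²

Plate carrée maps x = Rλ, y = Rφ. The meridian scale is h = 1 and the parallel scale is k = 1/cos φ = sec φ.
Areal scale = h·k = 1 × sec φ; at 45.8°, h = 1.000, k = 1.434, so h·k = 1.434.
True area = apparent / (areal scale) = 36000 / 1.434 ≈ 25100 km².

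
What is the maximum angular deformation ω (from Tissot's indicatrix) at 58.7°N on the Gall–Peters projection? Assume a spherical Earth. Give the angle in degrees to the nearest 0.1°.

The Gall–Peters projection is cylindrical equal-area with φ₀ = 45°. A cylindrical equal-area projection with standard parallel φ₀ has meridian scale h = cos φ / cos φ₀ and parallel scale k = cos φ₀ / cos φ (so areas are preserved, h·k = 1).
At 58.7°: h = 0.7347, k = 1.361; principal scales a = 1.361, b = 0.7347.
sin(ω/2) = (a − b)/(a + b) = 0.6264/2.096 = 0.2989, so ω = 2 arcsin(0.2989) ≈ 34.8°.

34.8°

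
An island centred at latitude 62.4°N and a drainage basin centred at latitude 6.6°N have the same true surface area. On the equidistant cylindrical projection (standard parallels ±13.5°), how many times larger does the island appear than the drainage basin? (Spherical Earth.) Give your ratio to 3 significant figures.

2.14

The equidistant cylindrical projection with φ₀ = 13.5° has h = 1 (meridians true) and k = cos φ₀ / cos φ along parallels.
Areal scale at 62.4°: h·k = 1.000 × 2.099 = 2.099.
Areal scale at 6.6°: h·k = 1.000 × 0.9789 = 0.9789.
Ratio = 2.099/0.9789 ≈ 2.14.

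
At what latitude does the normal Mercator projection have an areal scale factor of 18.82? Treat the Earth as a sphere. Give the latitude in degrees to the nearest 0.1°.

76.7°

Mercator areal scale is sec²φ.
sec²φ = 18.82  ⇒  cos²φ = 0.05313  ⇒  cos φ = 0.2305.
φ = arccos(0.2305) ≈ 76.7°.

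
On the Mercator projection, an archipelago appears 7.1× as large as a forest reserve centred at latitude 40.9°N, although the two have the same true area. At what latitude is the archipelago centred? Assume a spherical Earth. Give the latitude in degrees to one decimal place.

For equal true areas on Mercator, apparent areas scale as sec²φ, so the ratio is cos²φ₂ / cos²φ₁.
cos²φ₂ / cos²φ₁ = 7.1  ⇒  cos φ₁ = cos 40.9° / √7.1 = 0.7559/2.665 = 0.2837.
φ₁ = arccos(0.2837) ≈ 73.5°.

73.5°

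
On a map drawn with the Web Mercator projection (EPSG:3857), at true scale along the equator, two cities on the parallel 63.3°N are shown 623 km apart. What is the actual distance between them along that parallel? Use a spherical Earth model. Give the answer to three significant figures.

280 km

Mercator is conformal, so the point scale is isotropic: h = k = sec φ = 1/cos φ.
Along the parallel at 63.3°, map distances are exaggerated by k = sec 63.3° = 2.226.
True distance = 623 / 2.226 = 623 × cos 63.3° ≈ 280 km.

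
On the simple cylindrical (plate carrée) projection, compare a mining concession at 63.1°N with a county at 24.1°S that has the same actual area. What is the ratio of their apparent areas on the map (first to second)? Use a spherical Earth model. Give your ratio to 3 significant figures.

In the plate carrée (x = Rλ, y = Rφ), meridians are true-scale (h = 1) and parallels are stretched by k = sec φ.
Areal scale at 63.1°: h·k = 1.000 × 2.210 = 2.210.
Areal scale at 24.1°: h·k = 1.000 × 1.095 = 1.095.
Ratio = 2.210/1.095 ≈ 2.02.

2.02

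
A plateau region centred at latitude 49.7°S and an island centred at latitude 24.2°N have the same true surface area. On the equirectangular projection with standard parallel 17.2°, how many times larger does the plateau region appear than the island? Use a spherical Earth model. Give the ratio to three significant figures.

The equidistant cylindrical projection with φ₀ = 17.2° has h = 1 (meridians true) and k = cos φ₀ / cos φ along parallels.
Areal scale at 49.7°: h·k = 1.000 × 1.477 = 1.477.
Areal scale at 24.2°: h·k = 1.000 × 1.047 = 1.047.
Ratio = 1.477/1.047 ≈ 1.41.

1.41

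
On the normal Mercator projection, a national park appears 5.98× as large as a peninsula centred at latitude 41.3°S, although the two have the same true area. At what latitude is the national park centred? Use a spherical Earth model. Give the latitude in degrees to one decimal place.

On Mercator, (apparent₁)/(apparent₂) = sec²φ₁ / sec²φ₂ when true areas are equal.
cos²φ₂ / cos²φ₁ = 5.98  ⇒  cos φ₁ = cos 41.3° / √5.98 = 0.7513/2.445 = 0.3072.
φ₁ = arccos(0.3072) ≈ 72.1°.

72.1°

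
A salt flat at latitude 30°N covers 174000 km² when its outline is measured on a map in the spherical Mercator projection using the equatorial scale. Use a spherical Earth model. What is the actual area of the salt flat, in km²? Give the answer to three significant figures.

130000 km²

For Mercator, h = k = sec φ (a conformal cylindrical projection has a single point scale, 1/cos φ).
Areal scale = k² = sec²φ = 1/cos²(30°) = 1/0.8660² = 1.333.
True area = apparent / (areal scale) = 174000 / 1.333 ≈ 130000 km².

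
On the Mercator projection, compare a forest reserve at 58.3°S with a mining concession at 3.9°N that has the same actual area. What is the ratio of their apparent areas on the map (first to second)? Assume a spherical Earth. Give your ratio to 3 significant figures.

Mercator is conformal with k = sec φ, so areal scale = k² = sec²φ.
At 58.3°: sec²(58.3°) = 1/0.5255² = 3.622.
At 3.9°: sec²(3.9°) = 1/0.9977² = 1.005.
Ratio = 3.622/1.005 = cos²(3.9°)/cos²(58.3°) ≈ 3.60.

3.60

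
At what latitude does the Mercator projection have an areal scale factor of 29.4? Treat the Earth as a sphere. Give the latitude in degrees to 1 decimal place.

79.4°

Mercator areal scale is sec²φ.
sec²φ = 29.4  ⇒  cos²φ = 0.03401  ⇒  cos φ = 0.1844.
φ = arccos(0.1844) ≈ 79.4°.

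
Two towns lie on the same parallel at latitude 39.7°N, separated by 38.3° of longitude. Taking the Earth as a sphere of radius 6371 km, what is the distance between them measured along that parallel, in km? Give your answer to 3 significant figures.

Arc length along a parallel = R cos φ · Δλ (with Δλ in radians).
= 6371 × cos 39.7° × (38.3° × π/180) = 6371 × 0.7694 × 0.6685 ≈ 3280 km.

3280 km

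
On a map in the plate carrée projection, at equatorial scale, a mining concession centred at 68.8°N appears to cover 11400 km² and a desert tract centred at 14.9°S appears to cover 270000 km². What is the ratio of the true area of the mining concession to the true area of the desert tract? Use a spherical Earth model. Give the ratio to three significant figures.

0.0158

On the plate carrée, areal scale = h·k = 1 × sec φ, so true area = apparent × cos φ.
True area of mining concession: 11400 × cos(68.8°) = 11400 × 0.3616 = 4123 km².
True area of desert tract: 270000 × cos(14.9°) = 270000 × 0.9664 = 260900 km².
Ratio = 4123 / 260900 ≈ 0.0158.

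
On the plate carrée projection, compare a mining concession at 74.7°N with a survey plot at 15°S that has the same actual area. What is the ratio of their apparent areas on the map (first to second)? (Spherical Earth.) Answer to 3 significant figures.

3.66

For the equirectangular projection with φ₀ = 0 (plate carrée), h = 1 along meridians and k = sec φ along parallels.
Areal scale at 74.7°: h·k = 1.000 × 3.790 = 3.790.
Areal scale at 15°: h·k = 1.000 × 1.035 = 1.035.
Ratio = 3.790/1.035 ≈ 3.66.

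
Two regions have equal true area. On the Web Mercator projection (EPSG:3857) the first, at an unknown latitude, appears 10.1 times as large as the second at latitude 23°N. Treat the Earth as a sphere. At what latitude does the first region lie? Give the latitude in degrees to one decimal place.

73.2°

Mercator areal scale is sec²φ, so apparent-area ratio = sec²φ₁ / sec²φ₂ = cos²φ₂ / cos²φ₁.
cos²φ₂ / cos²φ₁ = 10.1  ⇒  cos φ₁ = cos 23° / √10.1 = 0.9205/3.178 = 0.2896.
φ₁ = arccos(0.2896) ≈ 73.2°.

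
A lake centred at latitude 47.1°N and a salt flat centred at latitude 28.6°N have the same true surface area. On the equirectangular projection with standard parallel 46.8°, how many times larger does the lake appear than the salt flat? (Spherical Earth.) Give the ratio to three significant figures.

1.29

In the equirectangular projection with standard parallel φ₀ = 46.8° (x = Rλ cos φ₀, y = Rφ), meridians are true-scale (h = 1) and the parallel scale is k = cos φ₀ / cos φ.
Areal scale at 47.1°: h·k = 1.000 × 1.006 = 1.006.
Areal scale at 28.6°: h·k = 1.000 × 0.7797 = 0.7797.
Ratio = 1.006/0.7797 ≈ 1.29.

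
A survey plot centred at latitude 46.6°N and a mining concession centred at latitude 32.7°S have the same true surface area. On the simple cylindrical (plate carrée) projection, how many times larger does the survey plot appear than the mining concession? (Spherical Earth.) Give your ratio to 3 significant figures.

Plate carrée maps x = Rλ, y = Rφ. The meridian scale is h = 1 and the parallel scale is k = 1/cos φ = sec φ.
Areal scale at 46.6°: h·k = 1.000 × 1.455 = 1.455.
Areal scale at 32.7°: h·k = 1.000 × 1.188 = 1.188.
Ratio = 1.455/1.188 ≈ 1.22.

1.22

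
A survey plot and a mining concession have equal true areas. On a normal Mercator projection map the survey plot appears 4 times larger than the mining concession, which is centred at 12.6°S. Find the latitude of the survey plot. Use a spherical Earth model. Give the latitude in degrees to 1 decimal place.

60.8°

For equal true areas on Mercator, apparent areas scale as sec²φ, so the ratio is cos²φ₂ / cos²φ₁.
cos²φ₂ / cos²φ₁ = 4  ⇒  cos φ₁ = cos 12.6° / √4 = 0.9759/2.000 = 0.4880.
φ₁ = arccos(0.4880) ≈ 60.8°.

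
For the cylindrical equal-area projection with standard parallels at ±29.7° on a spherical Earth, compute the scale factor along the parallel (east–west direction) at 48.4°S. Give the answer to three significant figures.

A cylindrical equal-area projection with standard parallel φ₀ has meridian scale h = cos φ / cos φ₀ and parallel scale k = cos φ₀ / cos φ (so areas are preserved, h·k = 1).
k = cos 29.7° / cos 48.4° = 0.8686/0.6639 = 1.308.

1.31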